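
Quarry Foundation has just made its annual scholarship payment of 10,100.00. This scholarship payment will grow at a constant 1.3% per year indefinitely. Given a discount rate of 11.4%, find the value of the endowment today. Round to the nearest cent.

D₁ = D₀ × (1 + g) = 10,100.00 × 1.013 = 10,231.3000
Growing perpetuity: P = D₁ / (r − g) = 10,231.3000 / (0.114 − 0.013) = 101,300.00

101300.00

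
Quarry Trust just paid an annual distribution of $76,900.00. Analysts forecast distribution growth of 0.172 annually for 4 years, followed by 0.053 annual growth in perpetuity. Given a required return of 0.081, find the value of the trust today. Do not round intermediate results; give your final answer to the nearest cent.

$4373823.77

D_1 = 90126.80000
D_2 = 105628.60960
D_3 = 123796.73045
D_4 = 145089.76809
Terminal value at year 4: TV = D_4×(1+g_2)/(r−g_2) = 152779.52580/0.028 = 5456411.63563
P_0 = D_1/(1+r)^1 + D_2/(1+r)^2 + D_3/(1+r)^3 + D_4/(1+r)^4 + TV/(1+r)^4
    = 83373.54302 + 90392.03739 + 98001.35783 + 106251.24087 + 3995805.59411 = 4373823.77321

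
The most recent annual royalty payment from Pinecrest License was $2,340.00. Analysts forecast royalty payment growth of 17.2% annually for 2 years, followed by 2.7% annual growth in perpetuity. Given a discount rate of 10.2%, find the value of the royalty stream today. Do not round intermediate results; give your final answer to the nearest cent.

$41377.77

D_1 = 2742.48000
D_2 = 3214.18656
Terminal value at year 2: TV = D_2×(1+g_2)/(r−g_2) = 3300.96960/0.075 = 44012.92796
P_0 = D_1/(1+r)^1 + D_2/(1+r)^2 + TV/(1+r)^2
    = 2488.63884 + 2646.71935 + 36242.41024 = 41377.76842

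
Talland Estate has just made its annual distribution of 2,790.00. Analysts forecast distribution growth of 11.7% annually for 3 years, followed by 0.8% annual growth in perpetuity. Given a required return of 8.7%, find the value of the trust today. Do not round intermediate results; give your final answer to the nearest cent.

47469.13

D_1 = 3116.43000
D_2 = 3481.05231
D_3 = 3888.33543
Terminal value at year 3: TV = D_3×(1+g_2)/(r−g_2) = 3919.44211/0.079 = 49613.19131
P_0 = D_1/(1+r)^1 + D_2/(1+r)^2 + D_3/(1+r)^3 + TV/(1+r)^3
    = 2867.00092 + 2946.12698 + 3027.43683 + 38628.56110 = 47469.12584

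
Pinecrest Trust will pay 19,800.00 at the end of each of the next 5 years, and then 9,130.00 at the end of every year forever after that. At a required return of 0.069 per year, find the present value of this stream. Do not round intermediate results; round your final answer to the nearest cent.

PV of 5-year annuity: 19,800.00 × [1 − (1+0.069)^−5] / 0.069 = 81401.74500
Perpetuity value at year 5: 9,130.00 / 0.069 = 132318.84058
PV of perpetuity: 132318.84058 / (1+0.069)^5 = 94783.59149
Total PV = 81401.74500 + 94783.59149 = 176185.33650

176185.34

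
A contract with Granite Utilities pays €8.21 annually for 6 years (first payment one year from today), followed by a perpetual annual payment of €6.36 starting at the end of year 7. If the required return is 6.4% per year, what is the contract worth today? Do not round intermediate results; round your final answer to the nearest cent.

€108.36

PV of 6-year annuity: €8.21 × [1 − (1+0.064)^−6] / 0.064 = 39.86880
Perpetuity value at year 6: €6.36 / 0.064 = 99.37500
PV of perpetuity: 99.37500 / (1+0.064)^6 = 68.49003
Total PV = 39.86880 + 68.49003 = 108.35883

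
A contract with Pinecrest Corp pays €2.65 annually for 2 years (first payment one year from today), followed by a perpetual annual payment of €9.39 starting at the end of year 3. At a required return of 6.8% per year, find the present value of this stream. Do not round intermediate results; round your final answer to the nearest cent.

PV of 2-year annuity: €2.65 × [1 − (1+0.068)^−2] / 0.068 = 4.80456
Perpetuity value at year 2: €9.39 / 0.068 = 138.08824
PV of perpetuity: 138.08824 / (1+0.068)^2 = 121.06376
Total PV = 4.80456 + 121.06376 = 125.86833

€125.87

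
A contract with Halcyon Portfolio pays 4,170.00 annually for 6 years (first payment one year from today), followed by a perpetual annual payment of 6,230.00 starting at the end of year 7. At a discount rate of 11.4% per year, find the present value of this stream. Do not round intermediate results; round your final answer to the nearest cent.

PV of 6-year annuity: 4,170.00 × [1 − (1+0.114)^−6] / 0.114 = 17439.91140
Perpetuity value at year 6: 6,230.00 / 0.114 = 54649.12281
PV of perpetuity: 54649.12281 / (1+0.114)^6 = 28593.81153
Total PV = 17439.91140 + 28593.81153 = 46033.72293

46033.72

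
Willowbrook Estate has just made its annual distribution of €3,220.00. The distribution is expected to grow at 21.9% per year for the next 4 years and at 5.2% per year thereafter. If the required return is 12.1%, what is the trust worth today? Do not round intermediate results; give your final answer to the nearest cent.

€84597.97

D_1 = 3925.18000
D_2 = 4784.79442
D_3 = 5832.66440
D_4 = 7110.01790
Terminal value at year 4: TV = D_4×(1+g_2)/(r−g_2) = 7479.73883/0.069 = 108402.01206
P_0 = D_1/(1+r)^1 + D_2/(1+r)^2 + D_3/(1+r)^3 + D_4/(1+r)^4 + TV/(1+r)^4
    = 3501.49866 + 3807.60648 + 4140.47485 + 4502.44321 + 68645.94577 = 84597.96897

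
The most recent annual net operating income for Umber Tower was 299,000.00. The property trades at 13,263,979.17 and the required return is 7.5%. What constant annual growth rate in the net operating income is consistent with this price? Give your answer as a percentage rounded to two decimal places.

5.13%

P = D₀(1+g)/(r−g) ⇒ P(r−g) = D₀(1+g) ⇒ g(P+D₀) = P·r − D₀
g = (P·r − D₀)/(P + D₀) = (13,263,979.17×0.075 − 299,000.00) / (13,263,979.17 + 299,000.00) = 0.051301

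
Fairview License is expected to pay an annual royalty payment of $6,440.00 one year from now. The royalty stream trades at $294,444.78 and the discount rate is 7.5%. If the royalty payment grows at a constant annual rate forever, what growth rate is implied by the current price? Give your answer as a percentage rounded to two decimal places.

5.31%

P = D₁/(r−g) ⇒ g = r − D₁/P = 0.075 − $6,440.00/$294,444.78 = 0.053128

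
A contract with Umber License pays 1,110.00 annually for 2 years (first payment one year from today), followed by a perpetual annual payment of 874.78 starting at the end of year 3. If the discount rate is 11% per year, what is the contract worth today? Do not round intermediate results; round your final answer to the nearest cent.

8355.37

PV of 2-year annuity: 1,110.00 × [1 − (1+0.11)^−2] / 0.11 = 1900.90090
Perpetuity value at year 2: 874.78 / 0.11 = 7952.54545
PV of perpetuity: 7952.54545 / (1+0.11)^2 = 6454.46429
Total PV = 1900.90090 + 6454.46429 = 8355.36519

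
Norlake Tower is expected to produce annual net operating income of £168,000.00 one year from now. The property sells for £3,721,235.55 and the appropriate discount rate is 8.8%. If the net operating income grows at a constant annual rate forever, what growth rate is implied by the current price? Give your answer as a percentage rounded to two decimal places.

4.29%

P = D₁/(r−g) ⇒ g = r − D₁/P = 0.088 − £168,000.00/£3,721,235.55 = 0.042854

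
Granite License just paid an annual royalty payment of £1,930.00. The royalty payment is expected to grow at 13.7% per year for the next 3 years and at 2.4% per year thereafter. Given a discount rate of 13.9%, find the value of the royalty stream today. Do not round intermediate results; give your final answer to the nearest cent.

£22864.71

D_1 = 2194.41000
D_2 = 2495.04417
D_3 = 2836.86522
Terminal value at year 3: TV = D_3×(1+g_2)/(r−g_2) = 2904.94999/0.115 = 25260.43467
P_0 = D_1/(1+r)^1 + D_2/(1+r)^2 + D_3/(1+r)^3 + TV/(1+r)^3
    = 1926.61106 + 1923.22808 + 1919.85103 + 17095.02133 = 22864.71150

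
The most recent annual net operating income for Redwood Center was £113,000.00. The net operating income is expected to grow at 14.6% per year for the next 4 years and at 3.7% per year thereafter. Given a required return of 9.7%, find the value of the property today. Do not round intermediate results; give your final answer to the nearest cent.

£2830823.27

D_1 = 129498.00000
D_2 = 148404.70800
D_3 = 170071.79537
D_4 = 194902.27749
Terminal value at year 4: TV = D_4×(1+g_2)/(r−g_2) = 202113.66176/0.06 = 3368561.02932
P_0 = D_1/(1+r)^1 + D_2/(1+r)^2 + D_3/(1+r)^3 + D_4/(1+r)^4 + TV/(1+r)^4
    = 118047.40201 + 123320.25770 + 128828.63749 + 134583.06159 + 2326043.91445 = 2830823.27324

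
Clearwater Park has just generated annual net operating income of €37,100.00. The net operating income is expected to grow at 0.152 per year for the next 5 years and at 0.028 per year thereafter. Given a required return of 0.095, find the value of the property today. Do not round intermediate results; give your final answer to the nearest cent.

D_1 = 42739.20000
D_2 = 49235.55840
D_3 = 56719.36328
D_4 = 65340.70649
D_5 = 75272.49388
Terminal value at year 5: TV = D_5×(1+g_2)/(r−g_2) = 77380.12371/0.067 = 1154927.21956
P_0 = D_1/(1+r)^1 + D_2/(1+r)^2 + D_3/(1+r)^3 + D_4/(1+r)^4 + D_5/(1+r)^5 + TV/(1+r)^5
    = 39031.23288 + 41062.99568 + 43200.52149 + 45449.31576 + 47815.17055 + 733641.72125 = 950200.95761

€950200.96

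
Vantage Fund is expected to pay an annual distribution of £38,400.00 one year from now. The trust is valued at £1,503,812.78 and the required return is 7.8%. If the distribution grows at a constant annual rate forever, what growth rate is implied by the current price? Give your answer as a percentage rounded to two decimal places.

P = D₁/(r−g) ⇒ g = r − D₁/P = 0.078 − £38,400.00/£1,503,812.78 = 0.052465

5.25%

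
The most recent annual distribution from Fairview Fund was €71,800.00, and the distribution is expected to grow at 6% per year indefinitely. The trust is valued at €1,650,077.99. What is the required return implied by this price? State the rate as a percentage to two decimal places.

10.61%

D₁ = €71,800.00 × 1.06 = €76,108.0000
P = D₁/(r − g) ⇒ r = D₁/P + g = €76,108.0000/€1,650,077.99 + 0.06 = 0.046124 + 0.06 = 0.106124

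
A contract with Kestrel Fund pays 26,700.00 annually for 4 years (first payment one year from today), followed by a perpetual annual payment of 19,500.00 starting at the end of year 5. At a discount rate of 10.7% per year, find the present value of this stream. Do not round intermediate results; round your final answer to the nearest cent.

204724.43

PV of 4-year annuity: 26,700.00 × [1 − (1+0.107)^−4] / 0.107 = 83368.68659
Perpetuity value at year 4: 19,500.00 / 0.107 = 182242.99065
PV of perpetuity: 182242.99065 / (1+0.107)^4 = 121355.74764
Total PV = 83368.68659 + 121355.74764 = 204724.43423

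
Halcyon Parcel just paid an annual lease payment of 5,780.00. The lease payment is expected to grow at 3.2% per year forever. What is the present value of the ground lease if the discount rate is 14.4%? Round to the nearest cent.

D₁ = D₀ × (1 + g) = 5,780.00 × 1.032 = 5,964.9600
Growing perpetuity: P = D₁ / (r − g) = 5,964.9600 / (0.144 − 0.032) = 53,258.57

53258.57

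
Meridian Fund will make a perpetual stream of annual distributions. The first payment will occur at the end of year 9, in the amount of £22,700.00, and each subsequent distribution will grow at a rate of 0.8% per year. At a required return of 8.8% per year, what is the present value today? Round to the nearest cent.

£144512.26

Value at end of year 8: C₁ / (r − g) = £22,700.00 / (0.088 − 0.008) = £283,750.0000
Discount to today: PV = £283,750.0000 / (1 + 0.088)^8 = £283,750.0000 / 1.963501 = £144,512.26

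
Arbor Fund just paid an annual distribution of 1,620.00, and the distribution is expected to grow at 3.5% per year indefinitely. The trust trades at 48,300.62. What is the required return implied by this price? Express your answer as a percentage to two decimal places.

D₁ = 1,620.00 × 1.035 = 1,676.7000
P = D₁/(r − g) ⇒ r = D₁/P + g = 1,676.7000/48,300.62 + 0.035 = 0.034714 + 0.035 = 0.069714

6.97%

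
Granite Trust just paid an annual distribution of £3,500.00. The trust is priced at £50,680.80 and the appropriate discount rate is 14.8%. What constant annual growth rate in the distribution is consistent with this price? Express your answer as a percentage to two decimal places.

7.38%

P = D₀(1+g)/(r−g) ⇒ P(r−g) = D₀(1+g) ⇒ g(P+D₀) = P·r − D₀
g = (P·r − D₀)/(P + D₀) = (£50,680.80×0.148 − £3,500.00) / (£50,680.80 + £3,500.00) = 0.073841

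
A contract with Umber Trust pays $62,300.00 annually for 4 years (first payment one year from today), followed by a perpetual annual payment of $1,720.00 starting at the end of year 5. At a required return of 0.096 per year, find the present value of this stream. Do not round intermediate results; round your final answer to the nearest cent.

PV of 4-year annuity: $62,300.00 × [1 − (1+0.096)^−4] / 0.096 = 199204.78642
Perpetuity value at year 4: $1,720.00 / 0.096 = 17916.66667
PV of perpetuity: 17916.66667 / (1+0.096)^4 = 12416.95186
Total PV = 199204.78642 + 12416.95186 = 211621.73828

$211621.74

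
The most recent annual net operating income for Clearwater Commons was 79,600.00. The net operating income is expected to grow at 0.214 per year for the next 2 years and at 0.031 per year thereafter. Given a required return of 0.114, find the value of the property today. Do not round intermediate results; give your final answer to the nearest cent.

D_1 = 96634.40000
D_2 = 117314.16160
Terminal value at year 2: TV = D_2×(1+g_2)/(r−g_2) = 120950.90061/0.083 = 1457239.76638
P_0 = D_1/(1+r)^1 + D_2/(1+r)^2 + TV/(1+r)^2
    = 86745.42190 + 94532.26408 + 1174250.17194 = 1355527.85793

1355527.86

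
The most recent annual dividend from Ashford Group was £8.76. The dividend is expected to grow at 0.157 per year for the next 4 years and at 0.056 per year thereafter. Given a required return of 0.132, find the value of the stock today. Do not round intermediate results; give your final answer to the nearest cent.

D_1 = 10.13532
D_2 = 11.72657
D_3 = 13.56764
D_4 = 15.69775
Terminal value at year 4: TV = D_4×(1+g_2)/(r−g_2) = 16.57683/0.076 = 218.11617
P_0 = D_1/(1+r)^1 + D_2/(1+r)^2 + D_3/(1+r)^3 + D_4/(1+r)^4 + TV/(1+r)^4
    = 8.95346 + 9.15120 + 9.35330 + 9.55987 + 132.83183 = 169.84966

£169.85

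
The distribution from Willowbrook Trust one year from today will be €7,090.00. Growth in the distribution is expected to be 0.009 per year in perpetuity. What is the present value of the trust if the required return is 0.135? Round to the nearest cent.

€56269.84

Growing perpetuity: P = D₁ / (r − g) = €7,090.0000 / (0.135 − 0.009) = €56,269.84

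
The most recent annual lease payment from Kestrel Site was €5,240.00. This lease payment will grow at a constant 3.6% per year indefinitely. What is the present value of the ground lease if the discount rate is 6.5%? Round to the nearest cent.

D₁ = D₀ × (1 + g) = €5,240.00 × 1.036 = €5,428.6400
Growing perpetuity: P = D₁ / (r − g) = €5,428.6400 / (0.065 − 0.036) = €187,194.48

€187194.48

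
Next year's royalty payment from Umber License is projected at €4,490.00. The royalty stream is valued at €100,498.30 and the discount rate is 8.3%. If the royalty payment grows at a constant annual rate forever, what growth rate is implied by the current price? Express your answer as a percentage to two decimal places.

3.83%

P = D₁/(r−g) ⇒ g = r − D₁/P = 0.083 − €4,490.00/€100,498.30 = 0.038323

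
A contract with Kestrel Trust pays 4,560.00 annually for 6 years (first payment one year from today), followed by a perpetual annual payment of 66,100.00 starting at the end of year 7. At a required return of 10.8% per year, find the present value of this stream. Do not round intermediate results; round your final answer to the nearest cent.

PV of 6-year annuity: 4,560.00 × [1 − (1+0.108)^−6] / 0.108 = 19402.91135
Perpetuity value at year 6: 66,100.00 / 0.108 = 612037.03704
PV of perpetuity: 612037.03704 / (1+0.108)^6 = 330779.92291
Total PV = 19402.91135 + 330779.92291 = 350182.83426

350182.83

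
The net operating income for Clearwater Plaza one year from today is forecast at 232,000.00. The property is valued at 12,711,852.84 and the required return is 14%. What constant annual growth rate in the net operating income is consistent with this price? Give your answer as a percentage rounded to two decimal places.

P = D₁/(r−g) ⇒ g = r − D₁/P = 0.14 − 232,000.00/12,711,852.84 = 0.121749

12.17%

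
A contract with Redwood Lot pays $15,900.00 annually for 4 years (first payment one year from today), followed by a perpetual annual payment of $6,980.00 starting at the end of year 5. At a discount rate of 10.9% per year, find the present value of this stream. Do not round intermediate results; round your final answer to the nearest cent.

PV of 4-year annuity: $15,900.00 × [1 − (1+0.109)^−4] / 0.109 = 49434.39308
Perpetuity value at year 4: $6,980.00 / 0.109 = 64036.69725
PV of perpetuity: 64036.69725 / (1+0.109)^4 = 42335.30960
Total PV = 49434.39308 + 42335.30960 = 91769.70267

$91769.70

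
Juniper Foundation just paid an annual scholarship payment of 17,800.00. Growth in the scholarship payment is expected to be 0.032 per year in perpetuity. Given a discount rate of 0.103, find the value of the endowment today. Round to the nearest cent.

258726.76

D₁ = D₀ × (1 + g) = 17,800.00 × 1.032 = 18,369.6000
Growing perpetuity: P = D₁ / (r − g) = 18,369.6000 / (0.103 − 0.032) = 258,726.76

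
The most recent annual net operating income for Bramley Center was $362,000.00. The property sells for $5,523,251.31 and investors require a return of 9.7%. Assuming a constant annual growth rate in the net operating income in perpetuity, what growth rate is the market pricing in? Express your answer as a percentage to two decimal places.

2.95%

P = D₀(1+g)/(r−g) ⇒ P(r−g) = D₀(1+g) ⇒ g(P+D₀) = P·r − D₀
g = (P·r − D₀)/(P + D₀) = ($5,523,251.31×0.097 − $362,000.00) / ($5,523,251.31 + $362,000.00) = 0.029524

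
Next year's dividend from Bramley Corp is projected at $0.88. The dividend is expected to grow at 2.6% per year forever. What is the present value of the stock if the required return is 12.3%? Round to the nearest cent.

Growing perpetuity: P = D₁ / (r − g) = $0.8800 / (0.123 − 0.026) = $9.07

$9.07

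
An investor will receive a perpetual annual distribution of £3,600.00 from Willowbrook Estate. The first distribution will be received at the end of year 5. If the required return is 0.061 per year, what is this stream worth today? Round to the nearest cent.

£46570.52

Value at end of year 4: C / r = £3,600.00 / 0.061 = £59,016.3934
Discount to today: PV = £59,016.3934 / (1 + 0.061)^4 = £59,016.3934 / 1.267248 = £46,570.52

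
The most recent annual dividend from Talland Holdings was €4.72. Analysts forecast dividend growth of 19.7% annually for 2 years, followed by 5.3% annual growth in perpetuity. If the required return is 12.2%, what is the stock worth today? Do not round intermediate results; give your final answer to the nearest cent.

€92.39

D_1 = 5.64984
D_2 = 6.76286
Terminal value at year 2: TV = D_2×(1+g_2)/(r−g_2) = 7.12129/0.069 = 103.20710
P_0 = D_1/(1+r)^1 + D_2/(1+r)^2 + TV/(1+r)^2
    = 5.03551 + 5.37211 + 81.98301 = 92.39063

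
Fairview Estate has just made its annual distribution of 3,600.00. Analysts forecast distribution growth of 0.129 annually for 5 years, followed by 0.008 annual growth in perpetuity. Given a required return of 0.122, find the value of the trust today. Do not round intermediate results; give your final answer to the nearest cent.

51176.72

D_1 = 4064.40000
D_2 = 4588.70760
D_3 = 5180.65088
D_4 = 5848.95484
D_5 = 6603.47002
Terminal value at year 5: TV = D_5×(1+g_2)/(r−g_2) = 6656.29778/0.114 = 58388.57701
P_0 = D_1/(1+r)^1 + D_2/(1+r)^2 + D_3/(1+r)^3 + D_4/(1+r)^4 + D_5/(1+r)^5 + TV/(1+r)^5
    = 3622.45989 + 3645.05991 + 3667.80093 + 3690.68382 + 3713.70948 + 32837.01010 = 51176.72413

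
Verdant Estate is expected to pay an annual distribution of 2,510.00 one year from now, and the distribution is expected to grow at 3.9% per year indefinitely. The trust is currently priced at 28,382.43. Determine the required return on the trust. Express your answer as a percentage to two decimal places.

12.74%

P = D₁/(r − g) ⇒ r = D₁/P + g = 2,510.0000/28,382.43 + 0.039 = 0.088435 + 0.039 = 0.127435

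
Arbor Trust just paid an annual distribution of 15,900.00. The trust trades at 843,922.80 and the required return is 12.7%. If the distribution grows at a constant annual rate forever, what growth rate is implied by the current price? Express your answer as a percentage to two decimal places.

10.62%

P = D₀(1+g)/(r−g) ⇒ P(r−g) = D₀(1+g) ⇒ g(P+D₀) = P·r − D₀
g = (P·r − D₀)/(P + D₀) = (843,922.80×0.127 − 15,900.00) / (843,922.80 + 15,900.00) = 0.106159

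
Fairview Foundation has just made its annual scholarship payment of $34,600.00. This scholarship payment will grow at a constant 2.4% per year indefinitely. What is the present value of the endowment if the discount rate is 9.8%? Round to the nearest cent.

D₁ = D₀ × (1 + g) = $34,600.00 × 1.024 = $35,430.4000
Growing perpetuity: P = D₁ / (r − g) = $35,430.4000 / (0.098 − 0.024) = $478,789.19

$478789.19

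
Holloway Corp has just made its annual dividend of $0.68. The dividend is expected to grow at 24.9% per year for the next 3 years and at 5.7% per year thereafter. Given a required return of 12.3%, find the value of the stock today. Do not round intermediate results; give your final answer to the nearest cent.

D_1 = 0.84932
D_2 = 1.06080
D_3 = 1.32494
Terminal value at year 3: TV = D_3×(1+g_2)/(r−g_2) = 1.40046/0.066 = 21.21912
P_0 = D_1/(1+r)^1 + D_2/(1+r)^2 + D_3/(1+r)^3 + TV/(1+r)^3
    = 0.75630 + 0.84115 + 0.93553 + 14.98263 = 17.51560

$17.52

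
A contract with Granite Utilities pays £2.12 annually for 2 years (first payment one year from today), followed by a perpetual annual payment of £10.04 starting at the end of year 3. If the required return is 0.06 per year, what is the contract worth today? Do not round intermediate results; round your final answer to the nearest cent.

£152.81

PV of 2-year annuity: £2.12 × [1 − (1+0.06)^−2] / 0.06 = 3.88679
Perpetuity value at year 2: £10.04 / 0.06 = 167.33333
PV of perpetuity: 167.33333 / (1+0.06)^2 = 148.92607
Total PV = 3.88679 + 148.92607 = 152.81286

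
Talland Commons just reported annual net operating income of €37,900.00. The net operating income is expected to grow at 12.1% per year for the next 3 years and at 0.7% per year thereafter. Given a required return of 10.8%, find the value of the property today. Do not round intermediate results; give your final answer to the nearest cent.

€507720.53

D_1 = 42485.90000
D_2 = 47626.69390
D_3 = 53389.52386
Terminal value at year 3: TV = D_3×(1+g_2)/(r−g_2) = 53763.25053/0.101 = 532309.41118
P_0 = D_1/(1+r)^1 + D_2/(1+r)^2 + D_3/(1+r)^3 + TV/(1+r)^3
    = 38344.67509 + 38794.56749 + 39249.73841 + 391331.55024 = 507720.53123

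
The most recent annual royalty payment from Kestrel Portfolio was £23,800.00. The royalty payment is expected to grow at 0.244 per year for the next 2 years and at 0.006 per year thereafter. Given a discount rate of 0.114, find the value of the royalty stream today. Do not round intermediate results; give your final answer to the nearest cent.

D_1 = 29607.20000
D_2 = 36831.35680
Terminal value at year 2: TV = D_2×(1+g_2)/(r−g_2) = 37052.34494/0.108 = 343077.26797
P_0 = D_1/(1+r)^1 + D_2/(1+r)^2 + TV/(1+r)^2
    = 26577.37882 + 29678.86826 + 276453.16179 = 332709.40887

£332709.41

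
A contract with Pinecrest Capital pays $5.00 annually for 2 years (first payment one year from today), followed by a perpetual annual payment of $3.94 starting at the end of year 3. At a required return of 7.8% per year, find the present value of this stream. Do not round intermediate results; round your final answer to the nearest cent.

PV of 2-year annuity: $5.00 × [1 − (1+0.078)^−2] / 0.078 = 8.94083
Perpetuity value at year 2: $3.94 / 0.078 = 50.51282
PV of perpetuity: 50.51282 / (1+0.078)^2 = 43.46744
Total PV = 8.94083 + 43.46744 = 52.40828

$52.41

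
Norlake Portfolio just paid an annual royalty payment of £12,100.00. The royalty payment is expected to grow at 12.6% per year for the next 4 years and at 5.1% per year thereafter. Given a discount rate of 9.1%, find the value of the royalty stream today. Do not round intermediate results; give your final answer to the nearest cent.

D_1 = 13624.60000
D_2 = 15341.29960
D_3 = 17274.30335
D_4 = 19450.86557
Terminal value at year 4: TV = D_4×(1+g_2)/(r−g_2) = 20442.85972/0.04 = 511071.49290
P_0 = D_1/(1+r)^1 + D_2/(1+r)^2 + D_3/(1+r)^3 + D_4/(1+r)^4 + TV/(1+r)^4
    = 12488.17599 + 12888.80491 + 13302.28628 + 13729.03240 + 360730.32638 = 413138.62596

£413138.63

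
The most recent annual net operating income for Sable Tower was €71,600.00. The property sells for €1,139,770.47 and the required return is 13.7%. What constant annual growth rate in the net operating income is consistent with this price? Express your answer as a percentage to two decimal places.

6.98%

P = D₀(1+g)/(r−g) ⇒ P(r−g) = D₀(1+g) ⇒ g(P+D₀) = P·r − D₀
g = (P·r − D₀)/(P + D₀) = (€1,139,770.47×0.137 − €71,600.00) / (€1,139,770.47 + €71,600.00) = 0.069796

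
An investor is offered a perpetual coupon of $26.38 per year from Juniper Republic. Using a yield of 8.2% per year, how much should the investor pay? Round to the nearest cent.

Level perpetuity: PV = C / r = $26.38 / 0.082 = $321.71

$321.71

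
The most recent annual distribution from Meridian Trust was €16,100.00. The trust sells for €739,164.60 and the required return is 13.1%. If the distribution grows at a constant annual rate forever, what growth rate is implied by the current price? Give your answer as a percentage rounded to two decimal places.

10.69%

P = D₀(1+g)/(r−g) ⇒ P(r−g) = D₀(1+g) ⇒ g(P+D₀) = P·r − D₀
g = (P·r − D₀)/(P + D₀) = (€739,164.60×0.131 − €16,100.00) / (€739,164.60 + €16,100.00) = 0.106890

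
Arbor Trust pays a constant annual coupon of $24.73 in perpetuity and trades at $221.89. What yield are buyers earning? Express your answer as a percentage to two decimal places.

11.15%

P = C/r ⇒ r = C/P = $24.73/$221.89 = 0.111452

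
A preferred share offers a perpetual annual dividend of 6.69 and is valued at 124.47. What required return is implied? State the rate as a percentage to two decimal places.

P = C/r ⇒ r = C/P = 6.69/124.47 = 0.053748

5.37%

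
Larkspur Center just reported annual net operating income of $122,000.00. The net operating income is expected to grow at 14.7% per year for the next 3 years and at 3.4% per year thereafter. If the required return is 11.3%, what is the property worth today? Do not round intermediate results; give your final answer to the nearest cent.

$2136484.45

D_1 = 139934.00000
D_2 = 160504.29800
D_3 = 184098.42981
Terminal value at year 3: TV = D_3×(1+g_2)/(r−g_2) = 190357.77642/0.079 = 2409592.10657
P_0 = D_1/(1+r)^1 + D_2/(1+r)^2 + D_3/(1+r)^3 + TV/(1+r)^3
    = 125726.86433 + 129567.57717 + 133525.61636 + 1747664.39643 = 2136484.45429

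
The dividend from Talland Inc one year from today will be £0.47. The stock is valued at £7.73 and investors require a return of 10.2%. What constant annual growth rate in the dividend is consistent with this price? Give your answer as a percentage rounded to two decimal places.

P = D₁/(r−g) ⇒ g = r − D₁/P = 0.102 − £0.47/£7.73 = 0.041198

4.12%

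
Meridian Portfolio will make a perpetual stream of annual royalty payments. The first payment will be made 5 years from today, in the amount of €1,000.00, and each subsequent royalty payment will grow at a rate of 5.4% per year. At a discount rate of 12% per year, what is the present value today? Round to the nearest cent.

Value at end of year 4: C₁ / (r − g) = €1,000.00 / (0.12 − 0.054) = €15,151.5152
Discount to today: PV = €15,151.5152 / (1 + 0.12)^4 = €15,151.5152 / 1.573519 = €9,629.06

€9629.06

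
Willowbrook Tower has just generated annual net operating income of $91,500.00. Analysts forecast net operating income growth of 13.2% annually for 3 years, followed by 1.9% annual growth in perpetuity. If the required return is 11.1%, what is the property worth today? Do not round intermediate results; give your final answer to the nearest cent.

D_1 = 103578.00000
D_2 = 117250.29600
D_3 = 132727.33507
Terminal value at year 3: TV = D_3×(1+g_2)/(r−g_2) = 135249.15444/0.092 = 1470099.50476
P_0 = D_1/(1+r)^1 + D_2/(1+r)^2 + D_3/(1+r)^3 + TV/(1+r)^3
    = 93229.52295 + 94991.73716 + 96787.26054 + 1072024.11405 = 1357032.63470

$1357032.63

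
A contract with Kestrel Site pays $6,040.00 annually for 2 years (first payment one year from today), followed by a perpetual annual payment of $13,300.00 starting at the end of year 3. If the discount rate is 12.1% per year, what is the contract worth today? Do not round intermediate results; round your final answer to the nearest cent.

$97663.69

PV of 2-year annuity: $6,040.00 × [1 − (1+0.121)^−2] / 0.121 = 10194.51060
Perpetuity value at year 2: $13,300.00 / 0.121 = 109917.35537
PV of perpetuity: 109917.35537 / (1+0.121)^2 = 87469.17805
Total PV = 10194.51060 + 87469.17805 = 97663.68865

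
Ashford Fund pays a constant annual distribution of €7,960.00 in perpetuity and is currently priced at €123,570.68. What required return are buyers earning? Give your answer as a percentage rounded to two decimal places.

P = C/r ⇒ r = C/P = €7,960.00/€123,570.68 = 0.064417

6.44%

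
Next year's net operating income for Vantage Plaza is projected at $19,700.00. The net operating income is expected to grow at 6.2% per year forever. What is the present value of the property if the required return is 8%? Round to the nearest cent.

Growing perpetuity: P = D₁ / (r − g) = $19,700.0000 / (0.08 − 0.062) = $1,094,444.44

$1094444.44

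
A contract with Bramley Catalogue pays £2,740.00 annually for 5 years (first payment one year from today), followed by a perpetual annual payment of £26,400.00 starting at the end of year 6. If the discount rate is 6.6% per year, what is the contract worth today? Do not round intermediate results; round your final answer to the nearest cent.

PV of 5-year annuity: £2,740.00 × [1 − (1+0.066)^−5] / 0.066 = 11355.89690
Perpetuity value at year 5: £26,400.00 / 0.066 = 400000.00000
PV of perpetuity: 400000.00000 / (1+0.066)^5 = 290585.51896
Total PV = 11355.89690 + 290585.51896 = 301941.41586

£301941.42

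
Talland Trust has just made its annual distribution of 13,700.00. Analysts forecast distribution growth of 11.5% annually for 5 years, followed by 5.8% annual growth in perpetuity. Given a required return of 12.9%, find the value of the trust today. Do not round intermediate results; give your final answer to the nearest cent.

D_1 = 15275.50000
D_2 = 17032.18250
D_3 = 18990.88349
D_4 = 21174.83509
D_5 = 23609.94112
Terminal value at year 5: TV = D_5×(1+g_2)/(r−g_2) = 24979.31771/0.071 = 351821.37618
P_0 = D_1/(1+r)^1 + D_2/(1+r)^2 + D_3/(1+r)^3 + D_4/(1+r)^4 + D_5/(1+r)^5 + TV/(1+r)^5
    = 13530.11515 + 13362.33692 + 13196.63921 + 13032.99621 + 12871.38244 + 191801.72707 = 257795.19700

257795.20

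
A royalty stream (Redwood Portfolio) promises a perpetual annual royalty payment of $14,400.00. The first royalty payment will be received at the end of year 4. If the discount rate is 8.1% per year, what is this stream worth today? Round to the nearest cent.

Value at end of year 3: C / r = $14,400.00 / 0.081 = $177,777.7778
Discount to today: PV = $177,777.7778 / (1 + 0.081)^3 = $177,777.7778 / 1.263214 = $140,734.44

$140734.44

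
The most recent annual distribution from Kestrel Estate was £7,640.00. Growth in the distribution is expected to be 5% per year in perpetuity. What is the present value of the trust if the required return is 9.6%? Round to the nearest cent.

D₁ = D₀ × (1 + g) = £7,640.00 × 1.05 = £8,022.0000
Growing perpetuity: P = D₁ / (r − g) = £8,022.0000 / (0.096 − 0.05) = £174,391.30

£174391.30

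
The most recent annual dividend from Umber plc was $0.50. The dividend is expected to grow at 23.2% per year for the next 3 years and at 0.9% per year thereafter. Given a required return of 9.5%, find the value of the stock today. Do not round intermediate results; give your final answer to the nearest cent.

$10.26

D_1 = 0.61600
D_2 = 0.75891
D_3 = 0.93498
Terminal value at year 3: TV = D_3×(1+g_2)/(r−g_2) = 0.94339/0.086 = 10.96970
P_0 = D_1/(1+r)^1 + D_2/(1+r)^2 + D_3/(1+r)^3 + TV/(1+r)^3
    = 0.56256 + 0.63294 + 0.71213 + 8.35512 = 10.26274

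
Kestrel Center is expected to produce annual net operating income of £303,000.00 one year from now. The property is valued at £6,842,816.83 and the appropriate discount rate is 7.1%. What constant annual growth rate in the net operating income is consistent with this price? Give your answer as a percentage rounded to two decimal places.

2.67%

P = D₁/(r−g) ⇒ g = r − D₁/P = 0.071 − £303,000.00/£6,842,816.83 = 0.026720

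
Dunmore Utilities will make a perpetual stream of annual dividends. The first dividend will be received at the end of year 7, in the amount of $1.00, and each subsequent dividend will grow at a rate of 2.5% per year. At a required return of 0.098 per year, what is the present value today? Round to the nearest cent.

$7.82

Value at end of year 6: C₁ / (r − g) = $1.00 / (0.098 − 0.025) = $13.6986
Discount to today: PV = $13.6986 / (1 + 0.098)^6 = $13.6986 / 1.752323 = $7.82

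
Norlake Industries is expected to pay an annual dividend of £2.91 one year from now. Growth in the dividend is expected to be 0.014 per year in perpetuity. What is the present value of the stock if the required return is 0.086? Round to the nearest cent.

Growing perpetuity: P = D₁ / (r − g) = £2.9100 / (0.086 − 0.014) = £40.42

£40.42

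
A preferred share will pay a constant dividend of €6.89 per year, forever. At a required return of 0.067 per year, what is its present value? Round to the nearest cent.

Level perpetuity: PV = C / r = €6.89 / 0.067 = €102.84

€102.84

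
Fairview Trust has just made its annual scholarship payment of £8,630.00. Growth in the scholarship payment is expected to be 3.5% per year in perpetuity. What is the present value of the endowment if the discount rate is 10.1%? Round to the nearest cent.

D₁ = D₀ × (1 + g) = £8,630.00 × 1.035 = £8,932.0500
Growing perpetuity: P = D₁ / (r − g) = £8,932.0500 / (0.101 − 0.035) = £135,334.09

£135334.09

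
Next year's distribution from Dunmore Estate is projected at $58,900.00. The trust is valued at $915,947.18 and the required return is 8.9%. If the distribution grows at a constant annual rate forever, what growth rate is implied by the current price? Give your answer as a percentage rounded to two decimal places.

P = D₁/(r−g) ⇒ g = r − D₁/P = 0.089 − $58,900.00/$915,947.18 = 0.024695

2.47%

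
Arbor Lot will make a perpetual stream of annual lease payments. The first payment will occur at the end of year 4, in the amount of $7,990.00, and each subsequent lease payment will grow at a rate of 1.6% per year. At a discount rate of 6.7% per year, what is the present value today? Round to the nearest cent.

Value at end of year 3: C₁ / (r − g) = $7,990.00 / (0.067 − 0.016) = $156,666.6667
Discount to today: PV = $156,666.6667 / (1 + 0.067)^3 = $156,666.6667 / 1.214768 = $128,968.41

$128968.41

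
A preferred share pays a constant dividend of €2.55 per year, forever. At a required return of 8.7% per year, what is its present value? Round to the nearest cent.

Level perpetuity: PV = C / r = €2.55 / 0.087 = €29.31

€29.31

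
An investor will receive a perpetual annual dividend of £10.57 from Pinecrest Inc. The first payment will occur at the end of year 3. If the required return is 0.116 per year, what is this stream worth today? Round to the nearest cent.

£73.16

Value at end of year 2: C / r = £10.57 / 0.116 = £91.1207
Discount to today: PV = £91.1207 / (1 + 0.116)^2 = £91.1207 / 1.245456 = £73.16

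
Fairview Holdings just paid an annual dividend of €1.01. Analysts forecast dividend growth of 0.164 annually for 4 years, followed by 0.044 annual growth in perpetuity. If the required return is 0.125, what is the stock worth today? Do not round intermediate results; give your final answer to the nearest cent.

€19.32

D_1 = 1.17564
D_2 = 1.36844
D_3 = 1.59287
D_4 = 1.85410
Terminal value at year 4: TV = D_4×(1+g_2)/(r−g_2) = 1.93568/0.081 = 23.89730
P_0 = D_1/(1+r)^1 + D_2/(1+r)^2 + D_3/(1+r)^3 + D_4/(1+r)^4 + TV/(1+r)^4
    = 1.04501 + 1.08124 + 1.11872 + 1.15751 + 14.91896 = 19.32145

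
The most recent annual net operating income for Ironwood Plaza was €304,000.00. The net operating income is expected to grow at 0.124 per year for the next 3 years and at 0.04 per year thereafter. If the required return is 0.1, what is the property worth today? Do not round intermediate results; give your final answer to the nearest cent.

€6574193.39

D_1 = 341696.00000
D_2 = 384066.30400
D_3 = 431690.52570
Terminal value at year 3: TV = D_3×(1+g_2)/(r−g_2) = 448958.14672/0.06 = 7482635.77873
P_0 = D_1/(1+r)^1 + D_2/(1+r)^2 + D_3/(1+r)^3 + TV/(1+r)^3
    = 310632.72727 + 317410.16860 + 324335.48136 + 5621815.01032 = 6574193.38755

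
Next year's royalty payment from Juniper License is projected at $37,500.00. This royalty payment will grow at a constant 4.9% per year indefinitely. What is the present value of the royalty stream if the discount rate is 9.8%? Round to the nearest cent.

Growing perpetuity: P = D₁ / (r − g) = $37,500.0000 / (0.098 − 0.049) = $765,306.12

$765306.12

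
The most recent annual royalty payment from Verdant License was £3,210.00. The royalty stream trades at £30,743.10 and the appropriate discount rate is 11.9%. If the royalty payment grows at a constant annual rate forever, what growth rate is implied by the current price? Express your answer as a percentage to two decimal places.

1.32%

P = D₀(1+g)/(r−g) ⇒ P(r−g) = D₀(1+g) ⇒ g(P+D₀) = P·r − D₀
g = (P·r − D₀)/(P + D₀) = (£30,743.10×0.119 − £3,210.00) / (£30,743.10 + £3,210.00) = 0.013207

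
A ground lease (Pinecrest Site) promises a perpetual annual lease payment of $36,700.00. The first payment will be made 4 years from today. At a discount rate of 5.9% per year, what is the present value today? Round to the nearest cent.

Value at end of year 3: C / r = $36,700.00 / 0.059 = $622,033.8983
Discount to today: PV = $622,033.8983 / (1 + 0.059)^3 = $622,033.8983 / 1.187648 = $523,752.58

$523752.58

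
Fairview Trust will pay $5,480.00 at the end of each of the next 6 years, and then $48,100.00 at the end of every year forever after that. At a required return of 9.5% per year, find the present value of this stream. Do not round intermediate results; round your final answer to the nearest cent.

$317942.83

PV of 6-year annuity: $5,480.00 × [1 − (1+0.095)^−6] / 0.095 = 24220.64306
Perpetuity value at year 6: $48,100.00 / 0.095 = 506315.78947
PV of perpetuity: 506315.78947 / (1+0.095)^6 = 293722.18890
Total PV = 24220.64306 + 293722.18890 = 317942.83196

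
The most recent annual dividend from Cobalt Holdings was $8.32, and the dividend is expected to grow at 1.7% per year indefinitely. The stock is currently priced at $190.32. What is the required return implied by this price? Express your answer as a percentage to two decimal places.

6.15%

D₁ = $8.32 × 1.017 = $8.4614
P = D₁/(r − g) ⇒ r = D₁/P + g = $8.4614/$190.32 + 0.017 = 0.044459 + 0.017 = 0.061459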